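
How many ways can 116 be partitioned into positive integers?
1188908248

p(n) counts ways to write n as a sum of positive integers (order ignored).
Euler's pentagonal recurrence: p(k) = p(k-1) + p(k-2) - p(k-5) - p(k-7) + p(k-12) + p(k-15) - ... (offsets j(3j∓1)/2, signs ++--, p(0)=1, p(<0)=0).
DP table for k = 0..115: p(0)=1, p(1)=1, p(2)=2, p(3)=3, p(4)=5, p(5)=7, p(6)=11, p(7)=15, p(8)=22, p(9)=30, p(10)=42, p(11)=56, p(12)=77, p(13)=101, p(14)=135, p(15)=176, p(16)=231, p(17)=297, p(18)=385, p(19)=490, p(20)=627, p(21)=792, p(22)=1002, p(23)=1255, p(24)=1575, p(25)=1958, p(26)=2436, p(27)=3010, p(28)=3718, p(29)=4565, p(30)=5604, p(31)=6842, p(32)=8349, p(33)=10143, p(34)=12310, p(35)=14883, p(36)=17977, p(37)=21637, p(38)=26015, p(39)=31185, p(40)=37338, p(41)=44583, p(42)=53174, p(43)=63261, p(44)=75175, p(45)=89134, p(46)=105558, p(47)=124754, p(48)=147273, p(49)=173525, p(50)=204226, p(51)=239943, p(52)=281589, p(53)=329931, p(54)=386155, p(55)=451276, p(56)=526823, p(57)=614154, p(58)=715220, p(59)=831820, p(60)=966467, p(61)=1121505, p(62)=1300156, p(63)=1505499, p(64)=1741630, p(65)=2012558, p(66)=2323520, p(67)=2679689, p(68)=3087735, p(69)=3554345, p(70)=4087968, p(71)=4697205, p(72)=5392783, p(73)=6185689, p(74)=7089500, p(75)=8118264, p(76)=9289091, p(77)=10619863, p(78)=12132164, p(79)=13848650, p(80)=15796476, p(81)=18004327, p(82)=20506255, p(83)=23338469, p(84)=26543660, p(85)=30167357, p(86)=34262962, p(87)=38887673, p(88)=44108109, p(89)=49995925, p(90)=56634173, p(91)=64112359, p(92)=72533807, p(93)=82010177, p(94)=92669720, p(95)=104651419, p(96)=118114304, p(97)=133230930, p(98)=150198136, p(99)=169229875, p(100)=190569292, p(101)=214481126, p(102)=241265379, p(103)=271248950, p(104)=304801365, p(105)=342325709, p(106)=384276336, p(107)=431149389, p(108)=483502844, p(109)=541946240, p(110)=607163746, p(111)=679903203, p(112)=761002156, p(113)=851376628, p(114)=952050665, p(115)=1064144451.
Final step: p(116) = p(115) + p(114) - p(111) - p(109) + p(104) + p(101) - p(94) - p(90) + p(81) + p(76) - p(65) - p(59) + p(46) + p(39) - p(24) - p(16)
= 1064144451 + 952050665 - 679903203 - 541946240 + 304801365 + 214481126 - 92669720 - 56634173 + 18004327 + 9289091 - 2012558 - 831820 + 105558 + 31185 - 1575 - 231
= 1188908248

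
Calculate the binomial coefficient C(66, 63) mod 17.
13

Using Lucas' theorem:
Write n=66 and k=63 in base 17:
n in base 17: [3, 15]
k in base 17: [3, 12]
C(66,63) mod 17 = ∏ C(n_i, k_i) mod 17
Digit binomials (mod 17): C(3,3) = 1; C(15,12) = 455 ≡ 13
Product: 1 × 13 = 13 ≡ 13 (mod 17)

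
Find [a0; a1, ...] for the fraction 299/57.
[5; 4, 14]

Euclidean algorithm steps:
299 = 5 × 57 + 14
57 = 4 × 14 + 1
14 = 14 × 1 + 0
Continued fraction: [5; 4, 14]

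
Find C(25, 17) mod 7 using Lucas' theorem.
5

Using Lucas' theorem:
Write n=25 and k=17 in base 7:
n in base 7: [3, 4]
k in base 7: [2, 3]
C(25,17) mod 7 = ∏ C(n_i, k_i) mod 7
Digit binomials (mod 7): C(3,2) = 3; C(4,3) = 4
Product: 3 × 4 = 12 ≡ 5 (mod 7)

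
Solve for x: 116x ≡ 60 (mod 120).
x ≡ 15 (mod 30)

gcd(116, 120) = 4, which divides 60, so solutions exist.
Divide through by 4: 29x ≡ 15 (mod 30).
Find 29^(-1) mod 30 by the extended Euclidean algorithm:
30 = 1 × 29 + 1  ⟹  1 = (1)·30 + (-1)·29
So (-1)·29 ≡ 1 (mod 30), i.e. 29^(-1) ≡ -1 ≡ 29 (mod 30).
x ≡ 29 × 15 = 435 ≡ 15 (mod 30).
Check: 116 × 15 = 1740 ≡ 60 (mod 120).
x ≡ 15 (mod 30), giving 4 solutions mod 120.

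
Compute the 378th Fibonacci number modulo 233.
144

Matrix identity: Q^n = [[F_(n+1), F_n], [F_n, F_(n-1)]] with Q = [[1,1],[1,0]].
n = 378 = 101111010₂. Square-and-multiply, entries mod 233:
Q^1 = [[1,1],[1,0]]
Q^2 = (Q^1)² = [[2,1],[1,1]]
Q^5 = (Q^2)²·Q = [[8,5],[5,3]]
Q^11 = (Q^5)²·Q = [[144,89],[89,55]]
Q^23 = (Q^11)²·Q = [[1,231],[231,3]]
Q^47 = (Q^23)²·Q = [[230,5],[5,225]]
Q^94 = (Q^47)² = [[34,178],[178,89]]
Q^189 = (Q^94)²·Q = [[212,220],[220,225]]
Q^378 = (Q^189)² = [[144,144],[144,0]]
F_378 mod 233 = Q^378[0][1] = 144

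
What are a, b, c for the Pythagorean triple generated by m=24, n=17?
(287, 816, 865)

Euclid's formula: a = m² - n², b = 2mn, c = m² + n²
m = 24, n = 17
a = 24² - 17² = 576 - 289 = 287
b = 2 × 24 × 17 = 816
c = 24² + 17² = 576 + 289 = 865
Verification: 287² + 816² = 82369 + 665856 = 748225 = 865² ✓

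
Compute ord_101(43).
50

101 is prime, so ord(43) divides φ(101) = 100.
Divisors of 100: 1, 2, 4, 5, 10, 20, 25, 50, 100.
Repeated squaring: 43^1 ≡ 43, 43^2 ≡ 31, 43^4 ≡ 52, 43^8 ≡ 78, 43^16 ≡ 24, 43^32 ≡ 71, 43^64 ≡ 92 (mod 101).
Test 43^d mod 101 for each divisor d in increasing order:
43^1 ≡ 43
43^2 ≡ 31
43^4 ≡ 52
43^5 = 43^4·43^1 ≡ 14
43^10 = 43^8·43^2 ≡ 95
43^20 = 43^16·43^4 ≡ 36
43^25 = 43^16·43^8·43^1 ≡ 100
43^50 = 43^32·43^16·43^2 ≡ 1  ← first divisor giving 1
The order is 50.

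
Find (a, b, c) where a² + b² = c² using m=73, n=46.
(3213, 6716, 7445)

Euclid's formula: a = m² - n², b = 2mn, c = m² + n²
m = 73, n = 46
a = 73² - 46² = 5329 - 2116 = 3213
b = 2 × 73 × 46 = 6716
c = 73² + 46² = 5329 + 2116 = 7445
Verification: 3213² + 6716² = 10323369 + 45104656 = 55428025 = 7445² ✓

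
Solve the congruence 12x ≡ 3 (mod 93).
x ≡ 8 (mod 31)

gcd(12, 93) = 3, which divides 3, so solutions exist.
Divide through by 3: 4x ≡ 1 (mod 31).
Find 4^(-1) mod 31 by the extended Euclidean algorithm:
31 = 7 × 4 + 3  ⟹  3 = (1)·31 + (-7)·4
4 = 1 × 3 + 1  ⟹  1 = (-1)·31 + (8)·4
So (8)·4 ≡ 1 (mod 31), i.e. 4^(-1) ≡ 8 (mod 31).
x ≡ 8 × 1 = 8 ≡ 8 (mod 31).
Check: 12 × 8 = 96 ≡ 3 (mod 93).
x ≡ 8 (mod 31), giving 3 solutions mod 93.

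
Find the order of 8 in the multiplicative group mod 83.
82

83 is prime, so ord(8) divides φ(83) = 82.
Divisors of 82: 1, 2, 41, 82.
Repeated squaring: 8^1 ≡ 8, 8^2 ≡ 64, 8^4 ≡ 29, 8^8 ≡ 11, 8^16 ≡ 38, 8^32 ≡ 33, 8^64 ≡ 10 (mod 83).
Test 8^d mod 83 for each divisor d in increasing order:
8^1 ≡ 8
8^2 ≡ 64
8^41 = 8^32·8^8·8^1 ≡ 82
8^82 = 8^64·8^16·8^2 ≡ 1  ← first divisor giving 1
The order is 82.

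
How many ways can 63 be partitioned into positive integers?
1505499

p(n) counts ways to write n as a sum of positive integers (order ignored).
Euler's pentagonal recurrence: p(k) = p(k-1) + p(k-2) - p(k-5) - p(k-7) + p(k-12) + p(k-15) - ... (offsets j(3j∓1)/2, signs ++--, p(0)=1, p(<0)=0).
DP table for k = 0..62: p(0)=1, p(1)=1, p(2)=2, p(3)=3, p(4)=5, p(5)=7, p(6)=11, p(7)=15, p(8)=22, p(9)=30, p(10)=42, p(11)=56, p(12)=77, p(13)=101, p(14)=135, p(15)=176, p(16)=231, p(17)=297, p(18)=385, p(19)=490, p(20)=627, p(21)=792, p(22)=1002, p(23)=1255, p(24)=1575, p(25)=1958, p(26)=2436, p(27)=3010, p(28)=3718, p(29)=4565, p(30)=5604, p(31)=6842, p(32)=8349, p(33)=10143, p(34)=12310, p(35)=14883, p(36)=17977, p(37)=21637, p(38)=26015, p(39)=31185, p(40)=37338, p(41)=44583, p(42)=53174, p(43)=63261, p(44)=75175, p(45)=89134, p(46)=105558, p(47)=124754, p(48)=147273, p(49)=173525, p(50)=204226, p(51)=239943, p(52)=281589, p(53)=329931, p(54)=386155, p(55)=451276, p(56)=526823, p(57)=614154, p(58)=715220, p(59)=831820, p(60)=966467, p(61)=1121505, p(62)=1300156.
Final step: p(63) = p(62) + p(61) - p(58) - p(56) + p(51) + p(48) - p(41) - p(37) + p(28) + p(23) - p(12) - p(6)
= 1300156 + 1121505 - 715220 - 526823 + 239943 + 147273 - 44583 - 21637 + 3718 + 1255 - 77 - 11
= 1505499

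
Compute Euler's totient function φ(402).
132

402 = 2 × 3 × 67
φ(n) = n × ∏(1 - 1/p) for each prime p dividing n
φ(402) = 402 × (1 - 1/2) × (1 - 1/3) × (1 - 1/67) = 132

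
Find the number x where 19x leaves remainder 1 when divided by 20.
19

gcd(19, 20) = 1, so the inverse exists.
Extended Euclidean algorithm on (20, 19):
20 = 1 × 19 + 1  ⟹  1 = (1)·20 + (-1)·19
So (-1)·19 ≡ 1 (mod 20), i.e. 19^(-1) ≡ -1 ≡ 19 (mod 20).
Check: 19 × 19 = 361 ≡ 1 (mod 20)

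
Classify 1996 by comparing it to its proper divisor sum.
deficient

Proper divisors of 1996: sum = 1 + 2 + 4 + 499 + 998 = 1504
Since 1504 < 1996, 1996 is deficient.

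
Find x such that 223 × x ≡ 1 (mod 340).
247

gcd(223, 340) = 1, so the inverse exists.
Extended Euclidean algorithm on (340, 223):
340 = 1 × 223 + 117  ⟹  117 = (1)·340 + (-1)·223
223 = 1 × 117 + 106  ⟹  106 = (-1)·340 + (2)·223
117 = 1 × 106 + 11  ⟹  11 = (2)·340 + (-3)·223
106 = 9 × 11 + 7  ⟹  7 = (-19)·340 + (29)·223
11 = 1 × 7 + 4  ⟹  4 = (21)·340 + (-32)·223
7 = 1 × 4 + 3  ⟹  3 = (-40)·340 + (61)·223
4 = 1 × 3 + 1  ⟹  1 = (61)·340 + (-93)·223
So (-93)·223 ≡ 1 (mod 340), i.e. 223^(-1) ≡ -93 ≡ 247 (mod 340).
Check: 223 × 247 = 55081 ≡ 1 (mod 340)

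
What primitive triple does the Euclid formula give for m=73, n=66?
(973, 9636, 9685)

Euclid's formula: a = m² - n², b = 2mn, c = m² + n²
m = 73, n = 66
a = 73² - 66² = 5329 - 4356 = 973
b = 2 × 73 × 66 = 9636
c = 73² + 66² = 5329 + 4356 = 9685
Verification: 973² + 9636² = 946729 + 92852496 = 93799225 = 9685² ✓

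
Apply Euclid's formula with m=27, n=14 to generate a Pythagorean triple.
(533, 756, 925)

Euclid's formula: a = m² - n², b = 2mn, c = m² + n²
m = 27, n = 14
a = 27² - 14² = 729 - 196 = 533
b = 2 × 27 × 14 = 756
c = 27² + 14² = 729 + 196 = 925
Verification: 533² + 756² = 284089 + 571536 = 855625 = 925² ✓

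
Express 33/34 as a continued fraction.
[0; 1, 33]

Euclidean algorithm steps:
33 = 0 × 34 + 33
34 = 1 × 33 + 1
33 = 33 × 1 + 0
Continued fraction: [0; 1, 33]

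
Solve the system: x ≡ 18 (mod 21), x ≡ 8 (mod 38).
312

Using Chinese Remainder Theorem:
M = 21 × 38 = 798
M1 = 38, M2 = 21
y1 = 38^(-1) mod 21 = 5
y2 = 21^(-1) mod 38 = 29
x = (18×38×5 + 8×21×29) mod 798 = 312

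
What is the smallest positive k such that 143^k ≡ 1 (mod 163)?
81

163 is prime, so ord(143) divides φ(163) = 162.
Divisors of 162: 1, 2, 3, 6, 9, 18, 27, 54, 81, 162.
Repeated squaring: 143^1 ≡ 143, 143^2 ≡ 74, 143^4 ≡ 97, 143^8 ≡ 118, 143^16 ≡ 69, 143^32 ≡ 34, 143^64 ≡ 15, 143^128 ≡ 62 (mod 163).
Test 143^d mod 163 for each divisor d in increasing order:
143^1 ≡ 143
143^2 ≡ 74
143^3 = 143^2·143^1 ≡ 150
143^6 = 143^4·143^2 ≡ 6
143^9 = 143^8·143^1 ≡ 85
143^18 = 143^16·143^2 ≡ 53
143^27 = 143^16·143^8·143^2·143^1 ≡ 104
143^54 = 143^32·143^16·143^4·143^2 ≡ 58
143^81 = 143^64·143^16·143^1 ≡ 1  ← first divisor giving 1
The order is 81.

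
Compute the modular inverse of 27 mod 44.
31

gcd(27, 44) = 1, so the inverse exists.
Extended Euclidean algorithm on (44, 27):
44 = 1 × 27 + 17  ⟹  17 = (1)·44 + (-1)·27
27 = 1 × 17 + 10  ⟹  10 = (-1)·44 + (2)·27
17 = 1 × 10 + 7  ⟹  7 = (2)·44 + (-3)·27
10 = 1 × 7 + 3  ⟹  3 = (-3)·44 + (5)·27
7 = 2 × 3 + 1  ⟹  1 = (8)·44 + (-13)·27
So (-13)·27 ≡ 1 (mod 44), i.e. 27^(-1) ≡ -13 ≡ 31 (mod 44).
Check: 27 × 31 = 837 ≡ 1 (mod 44)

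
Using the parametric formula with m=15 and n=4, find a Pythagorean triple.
(209, 120, 241)

Euclid's formula: a = m² - n², b = 2mn, c = m² + n²
m = 15, n = 4
a = 15² - 4² = 225 - 16 = 209
b = 2 × 15 × 4 = 120
c = 15² + 4² = 225 + 16 = 241
Verification: 209² + 120² = 43681 + 14400 = 58081 = 241² ✓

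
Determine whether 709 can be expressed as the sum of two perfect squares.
15² + 22² (a=15, b=22)

Factorization: 709 = 709
By Fermat: n is sum of two squares iff every prime p ≡ 3 (mod 4) appears to even power.
All primes ≡ 3 (mod 4) appear to even power.
Search a = 0, 1, 2, … for 709 - a² a perfect square: first hit at a = 15: 709 - 225 = 484 = 22².
709 = 15² + 22² = 225 + 484 ✓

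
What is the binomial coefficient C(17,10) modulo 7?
2

Using Lucas' theorem:
Write n=17 and k=10 in base 7:
n in base 7: [2, 3]
k in base 7: [1, 3]
C(17,10) mod 7 = ∏ C(n_i, k_i) mod 7
Digit binomials (mod 7): C(2,1) = 2; C(3,3) = 1
Product: 2 × 1 = 2 ≡ 2 (mod 7)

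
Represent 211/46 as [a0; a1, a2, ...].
[4; 1, 1, 2, 2, 1, 2]

Euclidean algorithm steps:
211 = 4 × 46 + 27
46 = 1 × 27 + 19
27 = 1 × 19 + 8
19 = 2 × 8 + 3
8 = 2 × 3 + 2
3 = 1 × 2 + 1
2 = 2 × 1 + 0
Continued fraction: [4; 1, 1, 2, 2, 1, 2]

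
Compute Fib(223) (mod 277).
52

Matrix identity: Q^n = [[F_(n+1), F_n], [F_n, F_(n-1)]] with Q = [[1,1],[1,0]].
n = 223 = 11011111₂. Square-and-multiply, entries mod 277:
Q^1 = [[1,1],[1,0]]
Q^3 = (Q^1)²·Q = [[3,2],[2,1]]
Q^6 = (Q^3)² = [[13,8],[8,5]]
Q^13 = (Q^6)²·Q = [[100,233],[233,144]]
Q^27 = (Q^13)²·Q = [[92,25],[25,67]]
Q^55 = (Q^27)²·Q = [[45,225],[225,97]]
Q^111 = (Q^55)²·Q = [[115,20],[20,95]]
Q^223 = (Q^111)²·Q = [[97,52],[52,45]]
F_223 mod 277 = Q^223[0][1] = 52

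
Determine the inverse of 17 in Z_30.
23

gcd(17, 30) = 1, so the inverse exists.
Extended Euclidean algorithm on (30, 17):
30 = 1 × 17 + 13  ⟹  13 = (1)·30 + (-1)·17
17 = 1 × 13 + 4  ⟹  4 = (-1)·30 + (2)·17
13 = 3 × 4 + 1  ⟹  1 = (4)·30 + (-7)·17
So (-7)·17 ≡ 1 (mod 30), i.e. 17^(-1) ≡ -7 ≡ 23 (mod 30).
Check: 17 × 23 = 391 ≡ 1 (mod 30)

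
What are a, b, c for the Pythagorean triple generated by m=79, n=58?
(2877, 9164, 9605)

Euclid's formula: a = m² - n², b = 2mn, c = m² + n²
m = 79, n = 58
a = 79² - 58² = 6241 - 3364 = 2877
b = 2 × 79 × 58 = 9164
c = 79² + 58² = 6241 + 3364 = 9605
Verification: 2877² + 9164² = 8277129 + 83978896 = 92256025 = 9605² ✓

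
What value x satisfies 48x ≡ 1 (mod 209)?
135

gcd(48, 209) = 1, so the inverse exists.
Extended Euclidean algorithm on (209, 48):
209 = 4 × 48 + 17  ⟹  17 = (1)·209 + (-4)·48
48 = 2 × 17 + 14  ⟹  14 = (-2)·209 + (9)·48
17 = 1 × 14 + 3  ⟹  3 = (3)·209 + (-13)·48
14 = 4 × 3 + 2  ⟹  2 = (-14)·209 + (61)·48
3 = 1 × 2 + 1  ⟹  1 = (17)·209 + (-74)·48
So (-74)·48 ≡ 1 (mod 209), i.e. 48^(-1) ≡ -74 ≡ 135 (mod 209).
Check: 48 × 135 = 6480 ≡ 1 (mod 209)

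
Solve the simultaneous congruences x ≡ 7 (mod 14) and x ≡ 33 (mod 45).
483

Using Chinese Remainder Theorem:
M = 14 × 45 = 630
M1 = 45, M2 = 14
y1 = 45^(-1) mod 14 = 5
y2 = 14^(-1) mod 45 = 29
x = (7×45×5 + 33×14×29) mod 630 = 483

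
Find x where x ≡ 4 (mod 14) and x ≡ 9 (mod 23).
32

Using Chinese Remainder Theorem:
M = 14 × 23 = 322
M1 = 23, M2 = 14
y1 = 23^(-1) mod 14 = 11
y2 = 14^(-1) mod 23 = 5
x = (4×23×11 + 9×14×5) mod 322 = 32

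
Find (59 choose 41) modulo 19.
0

Using Lucas' theorem:
Write n=59 and k=41 in base 19:
n in base 19: [3, 2]
k in base 19: [2, 3]
C(59,41) mod 19 = ∏ C(n_i, k_i) mod 19
Digit binomials (mod 19): C(3,2) = 3; C(2,3) = 0 (k_i > n_i)
Product: 3 × 0 = 0 ≡ 0 (mod 19)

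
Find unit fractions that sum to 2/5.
1/3 + 1/15

Greedy algorithm:
2/5: ceiling(5/2) = 3, use 1/3
1/15: ceiling(15/1) = 15, use 1/15
Result: 2/5 = 1/3 + 1/15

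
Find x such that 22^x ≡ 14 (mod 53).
17

Baby-step giant-step with step n = ⌈√53⌉ = 8.
Baby steps 22^j mod 53 (j:value) for j=0..7: 0:1, 1:22, 2:7, 3:48, 4:49, 5:18, 6:25, 7:20.
Giant-step multiplier: 22^(-8) ≡ 22^(52-8) = 22^44 ≡ 10 (mod 53).
Giant steps γ_i = 14·10^i mod 53: γ_0=14, γ_1=34, γ_2=22 (in table at j=1).
x = i·n + j = 2·8 + 1 = 17.
Check: 22^17 ≡ 14 (mod 53).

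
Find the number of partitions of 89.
49995925

p(n) counts ways to write n as a sum of positive integers (order ignored).
Euler's pentagonal recurrence: p(k) = p(k-1) + p(k-2) - p(k-5) - p(k-7) + p(k-12) + p(k-15) - ... (offsets j(3j∓1)/2, signs ++--, p(0)=1, p(<0)=0).
DP table for k = 0..88: p(0)=1, p(1)=1, p(2)=2, p(3)=3, p(4)=5, p(5)=7, p(6)=11, p(7)=15, p(8)=22, p(9)=30, p(10)=42, p(11)=56, p(12)=77, p(13)=101, p(14)=135, p(15)=176, p(16)=231, p(17)=297, p(18)=385, p(19)=490, p(20)=627, p(21)=792, p(22)=1002, p(23)=1255, p(24)=1575, p(25)=1958, p(26)=2436, p(27)=3010, p(28)=3718, p(29)=4565, p(30)=5604, p(31)=6842, p(32)=8349, p(33)=10143, p(34)=12310, p(35)=14883, p(36)=17977, p(37)=21637, p(38)=26015, p(39)=31185, p(40)=37338, p(41)=44583, p(42)=53174, p(43)=63261, p(44)=75175, p(45)=89134, p(46)=105558, p(47)=124754, p(48)=147273, p(49)=173525, p(50)=204226, p(51)=239943, p(52)=281589, p(53)=329931, p(54)=386155, p(55)=451276, p(56)=526823, p(57)=614154, p(58)=715220, p(59)=831820, p(60)=966467, p(61)=1121505, p(62)=1300156, p(63)=1505499, p(64)=1741630, p(65)=2012558, p(66)=2323520, p(67)=2679689, p(68)=3087735, p(69)=3554345, p(70)=4087968, p(71)=4697205, p(72)=5392783, p(73)=6185689, p(74)=7089500, p(75)=8118264, p(76)=9289091, p(77)=10619863, p(78)=12132164, p(79)=13848650, p(80)=15796476, p(81)=18004327, p(82)=20506255, p(83)=23338469, p(84)=26543660, p(85)=30167357, p(86)=34262962, p(87)=38887673, p(88)=44108109.
Final step: p(89) = p(88) + p(87) - p(84) - p(82) + p(77) + p(74) - p(67) - p(63) + p(54) + p(49) - p(38) - p(32) + p(19) + p(12)
= 44108109 + 38887673 - 26543660 - 20506255 + 10619863 + 7089500 - 2679689 - 1505499 + 386155 + 173525 - 26015 - 8349 + 490 + 77
= 49995925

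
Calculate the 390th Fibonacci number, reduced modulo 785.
140

Matrix identity: Q^n = [[F_(n+1), F_n], [F_n, F_(n-1)]] with Q = [[1,1],[1,0]].
n = 390 = 110000110₂. Square-and-multiply, entries mod 785:
Q^1 = [[1,1],[1,0]]
Q^3 = (Q^1)²·Q = [[3,2],[2,1]]
Q^6 = (Q^3)² = [[13,8],[8,5]]
Q^12 = (Q^6)² = [[233,144],[144,89]]
Q^24 = (Q^12)² = [[450,53],[53,397]]
Q^48 = (Q^24)² = [[424,146],[146,278]]
Q^97 = (Q^48)²·Q = [[574,132],[132,442]]
Q^195 = (Q^97)²·Q = [[592,715],[715,662]]
Q^390 = (Q^195)² = [[544,140],[140,404]]
F_390 mod 785 = Q^390[0][1] = 140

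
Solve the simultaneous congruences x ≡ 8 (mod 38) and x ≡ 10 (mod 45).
730

Using Chinese Remainder Theorem:
M = 38 × 45 = 1710
M1 = 45, M2 = 38
y1 = 45^(-1) mod 38 = 11
y2 = 38^(-1) mod 45 = 32
x = (8×45×11 + 10×38×32) mod 1710 = 730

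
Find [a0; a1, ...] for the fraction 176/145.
[1; 4, 1, 2, 10]

Euclidean algorithm steps:
176 = 1 × 145 + 31
145 = 4 × 31 + 21
31 = 1 × 21 + 10
21 = 2 × 10 + 1
10 = 10 × 1 + 0
Continued fraction: [1; 4, 1, 2, 10]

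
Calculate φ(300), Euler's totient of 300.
80

300 = 2^2 × 3 × 5^2
φ(n) = n × ∏(1 - 1/p) for each prime p dividing n
φ(300) = 300 × (1 - 1/2) × (1 - 1/3) × (1 - 1/5) = 80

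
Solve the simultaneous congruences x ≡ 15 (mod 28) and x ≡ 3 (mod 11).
267

Using Chinese Remainder Theorem:
M = 28 × 11 = 308
M1 = 11, M2 = 28
y1 = 11^(-1) mod 28 = 23
y2 = 28^(-1) mod 11 = 2
x = (15×11×23 + 3×28×2) mod 308 = 267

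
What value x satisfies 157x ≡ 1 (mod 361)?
23

gcd(157, 361) = 1, so the inverse exists.
Extended Euclidean algorithm on (361, 157):
361 = 2 × 157 + 47  ⟹  47 = (1)·361 + (-2)·157
157 = 3 × 47 + 16  ⟹  16 = (-3)·361 + (7)·157
47 = 2 × 16 + 15  ⟹  15 = (7)·361 + (-16)·157
16 = 1 × 15 + 1  ⟹  1 = (-10)·361 + (23)·157
So (23)·157 ≡ 1 (mod 361), i.e. 157^(-1) ≡ 23 (mod 361).
Check: 157 × 23 = 3611 ≡ 1 (mod 361)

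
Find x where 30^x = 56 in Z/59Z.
37

Baby-step giant-step with step n = ⌈√59⌉ = 8.
Baby steps 30^j mod 59 (j:value) for j=0..7: 0:1, 1:30, 2:15, 3:37, 4:48, 5:24, 6:12, 7:6.
Giant-step multiplier: 30^(-8) ≡ 30^(58-8) = 30^50 ≡ 20 (mod 59).
Giant steps γ_i = 56·20^i mod 59: γ_0=56, γ_1=58, γ_2=39, γ_3=13, γ_4=24 (in table at j=5).
x = i·n + j = 4·8 + 5 = 37.
Check: 30^37 ≡ 56 (mod 59).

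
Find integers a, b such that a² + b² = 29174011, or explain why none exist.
Not possible

Factorization: 29174011 = 67^3 × 97
By Fermat: n is sum of two squares iff every prime p ≡ 3 (mod 4) appears to even power.
Prime(s) ≡ 3 (mod 4) with odd exponent: [(67, 3)]
Therefore 29174011 cannot be expressed as a² + b².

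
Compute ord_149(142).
37

149 is prime, so ord(142) divides φ(149) = 148.
Divisors of 148: 1, 2, 4, 37, 74, 148.
Repeated squaring: 142^1 ≡ 142, 142^2 ≡ 49, 142^4 ≡ 17, 142^8 ≡ 140, 142^16 ≡ 81, 142^32 ≡ 5, 142^64 ≡ 25, 142^128 ≡ 29 (mod 149).
Test 142^d mod 149 for each divisor d in increasing order:
142^1 ≡ 142
142^2 ≡ 49
142^4 ≡ 17
142^37 = 142^32·142^4·142^1 ≡ 1  ← first divisor giving 1
The order is 37.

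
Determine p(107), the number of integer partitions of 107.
431149389

p(n) counts ways to write n as a sum of positive integers (order ignored).
Euler's pentagonal recurrence: p(k) = p(k-1) + p(k-2) - p(k-5) - p(k-7) + p(k-12) + p(k-15) - ... (offsets j(3j∓1)/2, signs ++--, p(0)=1, p(<0)=0).
DP table for k = 0..106: p(0)=1, p(1)=1, p(2)=2, p(3)=3, p(4)=5, p(5)=7, p(6)=11, p(7)=15, p(8)=22, p(9)=30, p(10)=42, p(11)=56, p(12)=77, p(13)=101, p(14)=135, p(15)=176, p(16)=231, p(17)=297, p(18)=385, p(19)=490, p(20)=627, p(21)=792, p(22)=1002, p(23)=1255, p(24)=1575, p(25)=1958, p(26)=2436, p(27)=3010, p(28)=3718, p(29)=4565, p(30)=5604, p(31)=6842, p(32)=8349, p(33)=10143, p(34)=12310, p(35)=14883, p(36)=17977, p(37)=21637, p(38)=26015, p(39)=31185, p(40)=37338, p(41)=44583, p(42)=53174, p(43)=63261, p(44)=75175, p(45)=89134, p(46)=105558, p(47)=124754, p(48)=147273, p(49)=173525, p(50)=204226, p(51)=239943, p(52)=281589, p(53)=329931, p(54)=386155, p(55)=451276, p(56)=526823, p(57)=614154, p(58)=715220, p(59)=831820, p(60)=966467, p(61)=1121505, p(62)=1300156, p(63)=1505499, p(64)=1741630, p(65)=2012558, p(66)=2323520, p(67)=2679689, p(68)=3087735, p(69)=3554345, p(70)=4087968, p(71)=4697205, p(72)=5392783, p(73)=6185689, p(74)=7089500, p(75)=8118264, p(76)=9289091, p(77)=10619863, p(78)=12132164, p(79)=13848650, p(80)=15796476, p(81)=18004327, p(82)=20506255, p(83)=23338469, p(84)=26543660, p(85)=30167357, p(86)=34262962, p(87)=38887673, p(88)=44108109, p(89)=49995925, p(90)=56634173, p(91)=64112359, p(92)=72533807, p(93)=82010177, p(94)=92669720, p(95)=104651419, p(96)=118114304, p(97)=133230930, p(98)=150198136, p(99)=169229875, p(100)=190569292, p(101)=214481126, p(102)=241265379, p(103)=271248950, p(104)=304801365, p(105)=342325709, p(106)=384276336.
Final step: p(107) = p(106) + p(105) - p(102) - p(100) + p(95) + p(92) - p(85) - p(81) + p(72) + p(67) - p(56) - p(50) + p(37) + p(30) - p(15) - p(7)
= 384276336 + 342325709 - 241265379 - 190569292 + 104651419 + 72533807 - 30167357 - 18004327 + 5392783 + 2679689 - 526823 - 204226 + 21637 + 5604 - 176 - 15
= 431149389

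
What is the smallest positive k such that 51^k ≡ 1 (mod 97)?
32

97 is prime, so ord(51) divides φ(97) = 96.
Divisors of 96: 1, 2, 3, 4, 6, 8, 12, 16, 24, 32, 48, 96.
Repeated squaring: 51^1 ≡ 51, 51^2 ≡ 79, 51^4 ≡ 33, 51^8 ≡ 22, 51^16 ≡ 96, 51^32 ≡ 1, 51^64 ≡ 1 (mod 97).
Test 51^d mod 97 for each divisor d in increasing order:
51^1 ≡ 51
51^2 ≡ 79
51^3 = 51^2·51^1 ≡ 52
51^4 ≡ 33
51^6 = 51^4·51^2 ≡ 85
51^8 ≡ 22
51^12 = 51^8·51^4 ≡ 47
51^16 ≡ 96
51^24 = 51^16·51^8 ≡ 75
51^32 ≡ 1  ← first divisor giving 1
The order is 32.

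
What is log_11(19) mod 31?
8

Baby-step giant-step with step n = ⌈√31⌉ = 6.
Baby steps 11^j mod 31 (j:value) for j=0..5: 0:1, 1:11, 2:28, 3:29, 4:9, 5:6.
Giant-step multiplier: 11^(-6) ≡ 11^(30-6) = 11^24 ≡ 8 (mod 31).
Giant steps γ_i = 19·8^i mod 31: γ_0=19, γ_1=28 (in table at j=2).
x = i·n + j = 1·6 + 2 = 8.
Check: 11^8 ≡ 19 (mod 31).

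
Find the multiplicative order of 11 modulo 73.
72

73 is prime, so ord(11) divides φ(73) = 72.
Divisors of 72: 1, 2, 3, 4, 6, 8, 9, 12, 18, 24, 36, 72.
Repeated squaring: 11^1 ≡ 11, 11^2 ≡ 48, 11^4 ≡ 41, 11^8 ≡ 2, 11^16 ≡ 4, 11^32 ≡ 16, 11^64 ≡ 37 (mod 73).
Test 11^d mod 73 for each divisor d in increasing order:
11^1 ≡ 11
11^2 ≡ 48
11^3 = 11^2·11^1 ≡ 17
11^4 ≡ 41
11^6 = 11^4·11^2 ≡ 70
11^8 ≡ 2
11^9 = 11^8·11^1 ≡ 22
11^12 = 11^8·11^4 ≡ 9
11^18 = 11^16·11^2 ≡ 46
11^24 = 11^16·11^8 ≡ 8
11^36 = 11^32·11^4 ≡ 72
11^72 = 11^64·11^8 ≡ 1  ← first divisor giving 1
The order is 72.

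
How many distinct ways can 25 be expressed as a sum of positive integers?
1958

p(n) counts ways to write n as a sum of positive integers (order ignored).
Euler's pentagonal recurrence: p(k) = p(k-1) + p(k-2) - p(k-5) - p(k-7) + p(k-12) + p(k-15) - ... (offsets j(3j∓1)/2, signs ++--, p(0)=1, p(<0)=0).
DP table for k = 0..24: p(0)=1, p(1)=1, p(2)=2, p(3)=3, p(4)=5, p(5)=7, p(6)=11, p(7)=15, p(8)=22, p(9)=30, p(10)=42, p(11)=56, p(12)=77, p(13)=101, p(14)=135, p(15)=176, p(16)=231, p(17)=297, p(18)=385, p(19)=490, p(20)=627, p(21)=792, p(22)=1002, p(23)=1255, p(24)=1575.
Final step: p(25) = p(24) + p(23) - p(20) - p(18) + p(13) + p(10) - p(3)
= 1575 + 1255 - 627 - 385 + 101 + 42 - 3
= 1958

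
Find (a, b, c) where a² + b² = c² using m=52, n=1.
(2703, 104, 2705)

Euclid's formula: a = m² - n², b = 2mn, c = m² + n²
m = 52, n = 1
a = 52² - 1² = 2704 - 1 = 2703
b = 2 × 52 × 1 = 104
c = 52² + 1² = 2704 + 1 = 2705
Verification: 2703² + 104² = 7306209 + 10816 = 7317025 = 2705² ✓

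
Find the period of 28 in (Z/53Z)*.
13

53 is prime, so ord(28) divides φ(53) = 52.
Divisors of 52: 1, 2, 4, 13, 26, 52.
Repeated squaring: 28^1 ≡ 28, 28^2 ≡ 42, 28^4 ≡ 15, 28^8 ≡ 13, 28^16 ≡ 10, 28^32 ≡ 47 (mod 53).
Test 28^d mod 53 for each divisor d in increasing order:
28^1 ≡ 28
28^2 ≡ 42
28^4 ≡ 15
28^13 = 28^8·28^4·28^1 ≡ 1  ← first divisor giving 1
The order is 13.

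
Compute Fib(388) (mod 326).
267

Matrix identity: Q^n = [[F_(n+1), F_n], [F_n, F_(n-1)]] with Q = [[1,1],[1,0]].
n = 388 = 110000100₂. Square-and-multiply, entries mod 326:
Q^1 = [[1,1],[1,0]]
Q^3 = (Q^1)²·Q = [[3,2],[2,1]]
Q^6 = (Q^3)² = [[13,8],[8,5]]
Q^12 = (Q^6)² = [[233,144],[144,89]]
Q^24 = (Q^12)² = [[45,76],[76,295]]
Q^48 = (Q^24)² = [[303,86],[86,217]]
Q^97 = (Q^48)²·Q = [[159,101],[101,58]]
Q^194 = (Q^97)² = [[274,75],[75,199]]
Q^388 = (Q^194)² = [[179,267],[267,238]]
F_388 mod 326 = Q^388[0][1] = 267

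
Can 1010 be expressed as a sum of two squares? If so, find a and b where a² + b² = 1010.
7² + 31² (a=7, b=31)

Factorization: 1010 = 2 × 5 × 101
By Fermat: n is sum of two squares iff every prime p ≡ 3 (mod 4) appears to even power.
All primes ≡ 3 (mod 4) appear to even power.
Search a = 0, 1, 2, … for 1010 - a² a perfect square: first hit at a = 7: 1010 - 49 = 961 = 31².
1010 = 7² + 31² = 49 + 961 ✓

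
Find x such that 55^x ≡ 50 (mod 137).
16

Baby-step giant-step with step n = ⌈√137⌉ = 12.
Baby steps 55^j mod 137 (j:value) for j=0..11: 0:1, 1:55, 2:11, 3:57, 4:121, 5:79, 6:98, 7:47, 8:119, 9:106, 10:76, 11:70.
Giant-step multiplier: 55^(-12) ≡ 55^(136-12) = 55^124 ≡ 49 (mod 137).
Giant steps γ_i = 50·49^i mod 137: γ_0=50, γ_1=121 (in table at j=4).
x = i·n + j = 1·12 + 4 = 16.
Check: 55^16 ≡ 50 (mod 137).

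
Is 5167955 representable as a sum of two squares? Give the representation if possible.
Not possible

Factorization: 5167955 = 5 × 13 × 43^3
By Fermat: n is sum of two squares iff every prime p ≡ 3 (mod 4) appears to even power.
Prime(s) ≡ 3 (mod 4) with odd exponent: [(43, 3)]
Therefore 5167955 cannot be expressed as a² + b².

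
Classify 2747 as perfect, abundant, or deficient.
deficient

Proper divisors of 2747: sum = 1 + 41 + 67 = 109
Since 109 < 2747, 2747 is deficient.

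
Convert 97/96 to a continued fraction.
[1; 96]

Euclidean algorithm steps:
97 = 1 × 96 + 1
96 = 96 × 1 + 0
Continued fraction: [1; 96]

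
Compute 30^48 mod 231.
225

Repeated squaring. Binary of 48 = 110000.
30^1 ≡ 30 (mod 231); 30^2 ≡ 207 (mod 231); 30^4 ≡ 114 (mod 231); 30^8 ≡ 60 (mod 231); 30^16 ≡ 135 (mod 231); 30^32 ≡ 207 (mod 231)
30^48 = 30^16 × 30^32 ≡ 225 (mod 231)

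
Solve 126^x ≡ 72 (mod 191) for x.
82

Baby-step giant-step with step n = ⌈√191⌉ = 14.
Baby steps 126^j mod 191 (j:value) for j=0..13: 0:1, 1:126, 2:23, 3:33, 4:147, 5:186, 6:134, 7:76, 8:26, 9:29, 10:25, 11:94, 12:2, 13:61.
Giant-step multiplier: 126^(-14) ≡ 126^(190-14) = 126^176 ≡ 54 (mod 191).
Giant steps γ_i = 72·54^i mod 191: γ_0=72, γ_1=68, γ_2=43, γ_3=30, γ_4=92, γ_5=2 (in table at j=12).
x = i·n + j = 5·14 + 12 = 82.
Check: 126^82 ≡ 72 (mod 191).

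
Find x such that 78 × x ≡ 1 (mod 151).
91

gcd(78, 151) = 1, so the inverse exists.
Extended Euclidean algorithm on (151, 78):
151 = 1 × 78 + 73  ⟹  73 = (1)·151 + (-1)·78
78 = 1 × 73 + 5  ⟹  5 = (-1)·151 + (2)·78
73 = 14 × 5 + 3  ⟹  3 = (15)·151 + (-29)·78
5 = 1 × 3 + 2  ⟹  2 = (-16)·151 + (31)·78
3 = 1 × 2 + 1  ⟹  1 = (31)·151 + (-60)·78
So (-60)·78 ≡ 1 (mod 151), i.e. 78^(-1) ≡ -60 ≡ 91 (mod 151).
Check: 78 × 91 = 7098 ≡ 1 (mod 151)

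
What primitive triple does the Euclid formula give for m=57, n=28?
(2465, 3192, 4033)

Euclid's formula: a = m² - n², b = 2mn, c = m² + n²
m = 57, n = 28
a = 57² - 28² = 3249 - 784 = 2465
b = 2 × 57 × 28 = 3192
c = 57² + 28² = 3249 + 784 = 4033
Verification: 2465² + 3192² = 6076225 + 10188864 = 16265089 = 4033² ✓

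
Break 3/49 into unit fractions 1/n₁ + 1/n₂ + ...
1/17 + 1/417 + 1/347361

Greedy algorithm:
3/49: ceiling(49/3) = 17, use 1/17
2/833: ceiling(833/2) = 417, use 1/417
1/347361: ceiling(347361/1) = 347361, use 1/347361
Result: 3/49 = 1/17 + 1/417 + 1/347361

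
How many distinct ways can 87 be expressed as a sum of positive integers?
38887673

p(n) counts ways to write n as a sum of positive integers (order ignored).
Euler's pentagonal recurrence: p(k) = p(k-1) + p(k-2) - p(k-5) - p(k-7) + p(k-12) + p(k-15) - ... (offsets j(3j∓1)/2, signs ++--, p(0)=1, p(<0)=0).
DP table for k = 0..86: p(0)=1, p(1)=1, p(2)=2, p(3)=3, p(4)=5, p(5)=7, p(6)=11, p(7)=15, p(8)=22, p(9)=30, p(10)=42, p(11)=56, p(12)=77, p(13)=101, p(14)=135, p(15)=176, p(16)=231, p(17)=297, p(18)=385, p(19)=490, p(20)=627, p(21)=792, p(22)=1002, p(23)=1255, p(24)=1575, p(25)=1958, p(26)=2436, p(27)=3010, p(28)=3718, p(29)=4565, p(30)=5604, p(31)=6842, p(32)=8349, p(33)=10143, p(34)=12310, p(35)=14883, p(36)=17977, p(37)=21637, p(38)=26015, p(39)=31185, p(40)=37338, p(41)=44583, p(42)=53174, p(43)=63261, p(44)=75175, p(45)=89134, p(46)=105558, p(47)=124754, p(48)=147273, p(49)=173525, p(50)=204226, p(51)=239943, p(52)=281589, p(53)=329931, p(54)=386155, p(55)=451276, p(56)=526823, p(57)=614154, p(58)=715220, p(59)=831820, p(60)=966467, p(61)=1121505, p(62)=1300156, p(63)=1505499, p(64)=1741630, p(65)=2012558, p(66)=2323520, p(67)=2679689, p(68)=3087735, p(69)=3554345, p(70)=4087968, p(71)=4697205, p(72)=5392783, p(73)=6185689, p(74)=7089500, p(75)=8118264, p(76)=9289091, p(77)=10619863, p(78)=12132164, p(79)=13848650, p(80)=15796476, p(81)=18004327, p(82)=20506255, p(83)=23338469, p(84)=26543660, p(85)=30167357, p(86)=34262962.
Final step: p(87) = p(86) + p(85) - p(82) - p(80) + p(75) + p(72) - p(65) - p(61) + p(52) + p(47) - p(36) - p(30) + p(17) + p(10)
= 34262962 + 30167357 - 20506255 - 15796476 + 8118264 + 5392783 - 2012558 - 1121505 + 281589 + 124754 - 17977 - 5604 + 297 + 42
= 38887673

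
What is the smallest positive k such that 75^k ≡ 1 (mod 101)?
100

101 is prime, so ord(75) divides φ(101) = 100.
Divisors of 100: 1, 2, 4, 5, 10, 20, 25, 50, 100.
Repeated squaring: 75^1 ≡ 75, 75^2 ≡ 70, 75^4 ≡ 52, 75^8 ≡ 78, 75^16 ≡ 24, 75^32 ≡ 71, 75^64 ≡ 92 (mod 101).
Test 75^d mod 101 for each divisor d in increasing order:
75^1 ≡ 75
75^2 ≡ 70
75^4 ≡ 52
75^5 = 75^4·75^1 ≡ 62
75^10 = 75^8·75^2 ≡ 6
75^20 = 75^16·75^4 ≡ 36
75^25 = 75^16·75^8·75^1 ≡ 10
75^50 = 75^32·75^16·75^2 ≡ 100
75^100 = 75^64·75^32·75^4 ≡ 1  ← first divisor giving 1
The order is 100.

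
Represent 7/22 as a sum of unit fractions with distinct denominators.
1/4 + 1/15 + 1/660

Greedy algorithm:
7/22: ceiling(22/7) = 4, use 1/4
3/44: ceiling(44/3) = 15, use 1/15
1/660: ceiling(660/1) = 660, use 1/660
Result: 7/22 = 1/4 + 1/15 + 1/660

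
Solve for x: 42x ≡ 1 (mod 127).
124

gcd(42, 127) = 1, so the inverse exists.
Extended Euclidean algorithm on (127, 42):
127 = 3 × 42 + 1  ⟹  1 = (1)·127 + (-3)·42
So (-3)·42 ≡ 1 (mod 127), i.e. 42^(-1) ≡ -3 ≡ 124 (mod 127).
Check: 42 × 124 = 5208 ≡ 1 (mod 127)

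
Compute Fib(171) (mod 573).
170

Matrix identity: Q^n = [[F_(n+1), F_n], [F_n, F_(n-1)]] with Q = [[1,1],[1,0]].
n = 171 = 10101011₂. Square-and-multiply, entries mod 573:
Q^1 = [[1,1],[1,0]]
Q^2 = (Q^1)² = [[2,1],[1,1]]
Q^5 = (Q^2)²·Q = [[8,5],[5,3]]
Q^10 = (Q^5)² = [[89,55],[55,34]]
Q^21 = (Q^10)²·Q = [[521,59],[59,462]]
Q^42 = (Q^21)² = [[455,124],[124,331]]
Q^85 = (Q^42)²·Q = [[131,77],[77,54]]
Q^171 = (Q^85)²·Q = [[90,170],[170,493]]
F_171 mod 573 = Q^171[0][1] = 170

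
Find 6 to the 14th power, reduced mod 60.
36

Repeated squaring. Binary of 14 = 1110.
6^1 ≡ 6 (mod 60); 6^2 ≡ 36 (mod 60); 6^4 ≡ 36 (mod 60); 6^8 ≡ 36 (mod 60)
6^14 = 6^2 × 6^4 × 6^8 ≡ 36 (mod 60)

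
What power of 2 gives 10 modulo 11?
5

Baby-step giant-step with step n = ⌈√11⌉ = 4.
Baby steps 2^j mod 11 (j:value) for j=0..3: 0:1, 1:2, 2:4, 3:8.
Giant-step multiplier: 2^(-4) ≡ 2^(10-4) = 2^6 ≡ 9 (mod 11).
Giant steps γ_i = 10·9^i mod 11: γ_0=10, γ_1=2 (in table at j=1).
x = i·n + j = 1·4 + 1 = 5.
Check: 2^5 ≡ 10 (mod 11).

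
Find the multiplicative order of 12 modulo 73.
36

73 is prime, so ord(12) divides φ(73) = 72.
Divisors of 72: 1, 2, 3, 4, 6, 8, 9, 12, 18, 24, 36, 72.
Repeated squaring: 12^1 ≡ 12, 12^2 ≡ 71, 12^4 ≡ 4, 12^8 ≡ 16, 12^16 ≡ 37, 12^32 ≡ 55, 12^64 ≡ 32 (mod 73).
Test 12^d mod 73 for each divisor d in increasing order:
12^1 ≡ 12
12^2 ≡ 71
12^3 = 12^2·12^1 ≡ 49
12^4 ≡ 4
12^6 = 12^4·12^2 ≡ 65
12^8 ≡ 16
12^9 = 12^8·12^1 ≡ 46
12^12 = 12^8·12^4 ≡ 64
12^18 = 12^16·12^2 ≡ 72
12^24 = 12^16·12^8 ≡ 8
12^36 = 12^32·12^4 ≡ 1  ← first divisor giving 1
The order is 36.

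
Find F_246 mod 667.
514

Matrix identity: Q^n = [[F_(n+1), F_n], [F_n, F_(n-1)]] with Q = [[1,1],[1,0]].
n = 246 = 11110110₂. Square-and-multiply, entries mod 667:
Q^1 = [[1,1],[1,0]]
Q^3 = (Q^1)²·Q = [[3,2],[2,1]]
Q^7 = (Q^3)²·Q = [[21,13],[13,8]]
Q^15 = (Q^7)²·Q = [[320,610],[610,377]]
Q^30 = (Q^15)² = [[263,291],[291,639]]
Q^61 = (Q^30)²·Q = [[124,440],[440,351]]
Q^123 = (Q^61)²·Q = [[434,205],[205,229]]
Q^246 = (Q^123)² = [[266,514],[514,419]]
F_246 mod 667 = Q^246[0][1] = 514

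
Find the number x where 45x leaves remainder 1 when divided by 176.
133

gcd(45, 176) = 1, so the inverse exists.
Extended Euclidean algorithm on (176, 45):
176 = 3 × 45 + 41  ⟹  41 = (1)·176 + (-3)·45
45 = 1 × 41 + 4  ⟹  4 = (-1)·176 + (4)·45
41 = 10 × 4 + 1  ⟹  1 = (11)·176 + (-43)·45
So (-43)·45 ≡ 1 (mod 176), i.e. 45^(-1) ≡ -43 ≡ 133 (mod 176).
Check: 45 × 133 = 5985 ≡ 1 (mod 176)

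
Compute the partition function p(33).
10143

p(n) counts ways to write n as a sum of positive integers (order ignored).
Euler's pentagonal recurrence: p(k) = p(k-1) + p(k-2) - p(k-5) - p(k-7) + p(k-12) + p(k-15) - ... (offsets j(3j∓1)/2, signs ++--, p(0)=1, p(<0)=0).
DP table for k = 0..32: p(0)=1, p(1)=1, p(2)=2, p(3)=3, p(4)=5, p(5)=7, p(6)=11, p(7)=15, p(8)=22, p(9)=30, p(10)=42, p(11)=56, p(12)=77, p(13)=101, p(14)=135, p(15)=176, p(16)=231, p(17)=297, p(18)=385, p(19)=490, p(20)=627, p(21)=792, p(22)=1002, p(23)=1255, p(24)=1575, p(25)=1958, p(26)=2436, p(27)=3010, p(28)=3718, p(29)=4565, p(30)=5604, p(31)=6842, p(32)=8349.
Final step: p(33) = p(32) + p(31) - p(28) - p(26) + p(21) + p(18) - p(11) - p(7)
= 8349 + 6842 - 3718 - 2436 + 792 + 385 - 56 - 15
= 10143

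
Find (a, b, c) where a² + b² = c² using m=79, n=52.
(3537, 8216, 8945)

Euclid's formula: a = m² - n², b = 2mn, c = m² + n²
m = 79, n = 52
a = 79² - 52² = 6241 - 2704 = 3537
b = 2 × 79 × 52 = 8216
c = 79² + 52² = 6241 + 2704 = 8945
Verification: 3537² + 8216² = 12510369 + 67502656 = 80013025 = 8945² ✓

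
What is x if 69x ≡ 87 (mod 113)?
x ≡ 16 (mod 113)

gcd(69, 113) = 1, which divides 87, so solutions exist.
Find 69^(-1) mod 113 by the extended Euclidean algorithm:
113 = 1 × 69 + 44  ⟹  44 = (1)·113 + (-1)·69
69 = 1 × 44 + 25  ⟹  25 = (-1)·113 + (2)·69
44 = 1 × 25 + 19  ⟹  19 = (2)·113 + (-3)·69
25 = 1 × 19 + 6  ⟹  6 = (-3)·113 + (5)·69
19 = 3 × 6 + 1  ⟹  1 = (11)·113 + (-18)·69
So (-18)·69 ≡ 1 (mod 113), i.e. 69^(-1) ≡ -18 ≡ 95 (mod 113).
x ≡ 95 × 87 = 8265 ≡ 16 (mod 113).
Check: 69 × 16 = 1104 ≡ 87 (mod 113).
Unique solution: x ≡ 16 (mod 113)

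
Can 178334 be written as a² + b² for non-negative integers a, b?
Not possible

Factorization: 178334 = 2 × 13 × 19^3
By Fermat: n is sum of two squares iff every prime p ≡ 3 (mod 4) appears to even power.
Prime(s) ≡ 3 (mod 4) with odd exponent: [(19, 3)]
Therefore 178334 cannot be expressed as a² + b².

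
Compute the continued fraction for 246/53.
[4; 1, 1, 1, 3, 1, 3]

Euclidean algorithm steps:
246 = 4 × 53 + 34
53 = 1 × 34 + 19
34 = 1 × 19 + 15
19 = 1 × 15 + 4
15 = 3 × 4 + 3
4 = 1 × 3 + 1
3 = 3 × 1 + 0
Continued fraction: [4; 1, 1, 1, 3, 1, 3]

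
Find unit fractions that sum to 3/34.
1/12 + 1/204

Greedy algorithm:
3/34: ceiling(34/3) = 12, use 1/12
1/204: ceiling(204/1) = 204, use 1/204
Result: 3/34 = 1/12 + 1/204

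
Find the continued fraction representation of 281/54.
[5; 4, 1, 10]

Euclidean algorithm steps:
281 = 5 × 54 + 11
54 = 4 × 11 + 10
11 = 1 × 10 + 1
10 = 10 × 1 + 0
Continued fraction: [5; 4, 1, 10]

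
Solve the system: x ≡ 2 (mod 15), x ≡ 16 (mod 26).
302

Using Chinese Remainder Theorem:
M = 15 × 26 = 390
M1 = 26, M2 = 15
y1 = 26^(-1) mod 15 = 11
y2 = 15^(-1) mod 26 = 7
x = (2×26×11 + 16×15×7) mod 390 = 302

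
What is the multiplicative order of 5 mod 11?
5

11 is prime, so ord(5) divides φ(11) = 10.
Divisors of 10: 1, 2, 5, 10.
Repeated squaring: 5^1 ≡ 5, 5^2 ≡ 3, 5^4 ≡ 9, 5^8 ≡ 4 (mod 11).
Test 5^d mod 11 for each divisor d in increasing order:
5^1 ≡ 5
5^2 ≡ 3
5^5 = 5^4·5^1 ≡ 1  ← first divisor giving 1
The order is 5.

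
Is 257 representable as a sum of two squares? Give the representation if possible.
1² + 16² (a=1, b=16)

Factorization: 257 = 257
By Fermat: n is sum of two squares iff every prime p ≡ 3 (mod 4) appears to even power.
All primes ≡ 3 (mod 4) appear to even power.
Search a = 0, 1, 2, … for 257 - a² a perfect square: first hit at a = 1: 257 - 1 = 256 = 16².
257 = 1² + 16² = 1 + 256 ✓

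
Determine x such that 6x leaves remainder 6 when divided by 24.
x ≡ 1 (mod 4)

gcd(6, 24) = 6, which divides 6, so solutions exist.
Divide through by 6: x ≡ 1 (mod 4).
The coefficient of x is now 1, so x ≡ 1 (mod 4).
Check: 6 × 1 = 6 ≡ 6 (mod 24).
x ≡ 1 (mod 4), giving 6 solutions mod 24.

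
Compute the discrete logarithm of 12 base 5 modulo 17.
9

Baby-step giant-step with step n = ⌈√17⌉ = 5.
Baby steps 5^j mod 17 (j:value) for j=0..4: 0:1, 1:5, 2:8, 3:6, 4:13.
Giant-step multiplier: 5^(-5) ≡ 5^(16-5) = 5^11 ≡ 11 (mod 17).
Giant steps γ_i = 12·11^i mod 17: γ_0=12, γ_1=13 (in table at j=4).
x = i·n + j = 1·5 + 4 = 9.
Check: 5^9 ≡ 12 (mod 17).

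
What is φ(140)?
48

140 = 2^2 × 5 × 7
φ(n) = n × ∏(1 - 1/p) for each prime p dividing n
φ(140) = 140 × (1 - 1/2) × (1 - 1/5) × (1 - 1/7) = 48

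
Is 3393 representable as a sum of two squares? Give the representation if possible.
12² + 57² (a=12, b=57)

Factorization: 3393 = 3^2 × 13 × 29
By Fermat: n is sum of two squares iff every prime p ≡ 3 (mod 4) appears to even power.
All primes ≡ 3 (mod 4) appear to even power.
Search a = 0, 1, 2, … for 3393 - a² a perfect square: first hit at a = 12: 3393 - 144 = 3249 = 57².
3393 = 12² + 57² = 144 + 3249 ✓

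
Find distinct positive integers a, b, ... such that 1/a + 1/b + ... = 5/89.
1/18 + 1/1602

Greedy algorithm:
5/89: ceiling(89/5) = 18, use 1/18
1/1602: ceiling(1602/1) = 1602, use 1/1602
Result: 5/89 = 1/18 + 1/1602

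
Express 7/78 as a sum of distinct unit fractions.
1/12 + 1/156

Greedy algorithm:
7/78: ceiling(78/7) = 12, use 1/12
1/156: ceiling(156/1) = 156, use 1/156
Result: 7/78 = 1/12 + 1/156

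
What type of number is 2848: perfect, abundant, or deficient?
deficient

Proper divisors of 2848: sum = 1 + 2 + 4 + 8 + 16 + 32 + 89 + 178 + 356 + 712 + 1424 = 2822
Since 2822 < 2848, 2848 is deficient.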